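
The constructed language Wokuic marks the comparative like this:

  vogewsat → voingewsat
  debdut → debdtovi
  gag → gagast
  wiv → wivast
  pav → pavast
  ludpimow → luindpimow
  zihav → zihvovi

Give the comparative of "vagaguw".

"vagaguw" has 3 vowels. The stems with 3 vowels (vogewsat → voingewsat, ludpimow → luindpimow) insert -in- after the first vowel.
The other patterns: stems with 1 vowel add -ast; stems with 2 vowels delete the last vowel and add -ovi.
So vagaguw → vaingaguw.

vaingaguw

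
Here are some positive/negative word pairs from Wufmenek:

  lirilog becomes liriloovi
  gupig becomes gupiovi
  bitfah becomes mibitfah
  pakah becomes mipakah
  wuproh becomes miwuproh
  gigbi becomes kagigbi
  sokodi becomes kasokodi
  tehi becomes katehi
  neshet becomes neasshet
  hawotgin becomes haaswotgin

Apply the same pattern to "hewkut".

heaswkut

lirilog and wuproh both have last vowel 'o' yet inflect differently (liriloovi, miwuproh), so the last vowel is not what conditions the rule; the final letter is.
"hewkut" ends in -t. The one such stem in the data (neshet → neasshet) inserts -as- after the first vowel (as does hawotgin), so the same rule applies.
So hewkut → heaswkut.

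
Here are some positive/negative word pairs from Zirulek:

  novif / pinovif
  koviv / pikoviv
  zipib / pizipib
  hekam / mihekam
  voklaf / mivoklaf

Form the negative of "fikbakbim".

pifikbakbim

"fikbakbim" has last vowel 'i'. The stems whose last vowel is 'i' (novif → pinovif, koviv → pikoviv, zipib → pizipib) add the prefix pi-.
The other pattern: stems whose last vowel is 'a' add the prefix mi-.
So fikbakbim → pifikbakbim.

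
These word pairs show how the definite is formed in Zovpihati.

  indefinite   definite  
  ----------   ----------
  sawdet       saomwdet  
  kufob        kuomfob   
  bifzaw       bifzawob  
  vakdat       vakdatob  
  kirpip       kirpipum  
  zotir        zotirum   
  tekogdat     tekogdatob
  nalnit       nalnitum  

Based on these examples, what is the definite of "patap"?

nalnit and sawdet both end in -t yet inflect differently (nalnitum, saomwdet), so the final letter is not what conditions the rule; the last vowel is.
"patap" has last vowel 'a'. The stems whose last vowel is 'a' (bifzaw → bifzawob, vakdat → vakdatob, tekogdat → tekogdatob) add -ob.
The other patterns: stems whose last vowel is 'i' add -um; stems whose last vowel is 'e' or 'o' insert -om- after the first vowel.
So patap → patapob.

patapob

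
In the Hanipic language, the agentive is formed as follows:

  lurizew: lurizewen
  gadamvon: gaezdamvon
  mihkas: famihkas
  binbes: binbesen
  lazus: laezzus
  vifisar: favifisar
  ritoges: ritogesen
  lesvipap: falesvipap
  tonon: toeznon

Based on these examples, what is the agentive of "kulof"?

kuezlof

mihkas and binbes both end in -s yet inflect differently (famihkas, binbesen), so the final letter is not what conditions the rule; the last vowel is.
"kulof" has last vowel 'o'. The stems whose last vowel is 'o' (gadamvon → gaezdamvon, tonon → toeznon) insert -ez- after the first vowel.
The other patterns: stems whose last vowel is 'a' add the prefix fa-; stems whose last vowel is 'e' add -en.
So kulof → kuezlof.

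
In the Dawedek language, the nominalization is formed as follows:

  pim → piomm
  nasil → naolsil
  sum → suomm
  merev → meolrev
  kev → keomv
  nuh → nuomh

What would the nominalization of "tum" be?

kev and merev both end in -v yet inflect differently (keomv, meolrev), so the final letter is not what conditions the rule; the number of vowels is.
"tum" has 1 vowel. The stems with 1 vowel (nuh → nuomh, sum → suomm, pim → piomm) insert -om- after the first vowel.
The other pattern: stems with 2 vowels insert -ol- after the first vowel.
So tum → tuomm.

tuomm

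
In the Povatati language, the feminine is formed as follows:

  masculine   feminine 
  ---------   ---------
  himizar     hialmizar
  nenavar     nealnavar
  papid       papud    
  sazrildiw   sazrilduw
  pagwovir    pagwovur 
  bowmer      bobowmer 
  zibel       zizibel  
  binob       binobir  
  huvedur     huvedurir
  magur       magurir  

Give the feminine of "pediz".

himizar and pagwovir both end in -r yet inflect differently (hialmizar, pagwovur), so the final letter is not what conditions the rule; the last vowel is.
"pediz" has last vowel 'i'. The stems whose last vowel is 'i' (papid → papud, sazrildiw → sazrilduw, pagwovir → pagwovur) change the last vowel to 'u'.
The other patterns: stems whose last vowel is 'a' insert -al- after the first vowel; stems whose last vowel is 'e' repeat the first consonant+vowel as a prefix; stems whose last vowel is 'o' or 'u' add -ir.
So pediz → peduz.

peduz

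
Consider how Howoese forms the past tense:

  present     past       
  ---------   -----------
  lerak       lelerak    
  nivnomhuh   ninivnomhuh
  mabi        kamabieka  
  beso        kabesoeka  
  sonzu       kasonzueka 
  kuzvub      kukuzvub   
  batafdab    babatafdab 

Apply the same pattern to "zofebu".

kuzvub and sonzu both have last vowel 'u' yet inflect differently (kukuzvub, kasonzueka), so the last vowel is not what conditions the rule; whether the stem ends in a vowel or a consonant is.
"zofebu" ends in a vowel. The stems ending in a vowel (sonzu → kasonzueka, beso → kabesoeka, mabi → kamabieka) add ka- … -eka around the stem.
The other pattern: stems ending in a consonant repeat the first consonant+vowel as a prefix.
So zofebu → kazofebueka.

kazofebueka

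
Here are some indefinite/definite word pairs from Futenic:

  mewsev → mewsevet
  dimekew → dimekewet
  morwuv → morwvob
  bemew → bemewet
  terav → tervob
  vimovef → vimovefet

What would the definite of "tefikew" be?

mewsev and terav both end in -v yet inflect differently (mewsevet, tervob), so the final letter is not what conditions the rule; the last vowel is.
"tefikew" has last vowel 'e'. The stems whose last vowel is 'e' (dimekew → dimekewet, bemew → bemewet, vimovef → vimovefet) add -et.
So tefikew → tefikewet.

tefikewet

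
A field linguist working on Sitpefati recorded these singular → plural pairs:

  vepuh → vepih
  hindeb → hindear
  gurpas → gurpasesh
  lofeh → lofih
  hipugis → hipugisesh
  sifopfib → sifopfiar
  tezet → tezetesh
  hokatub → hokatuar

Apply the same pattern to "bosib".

vepuh and hokatub both have last vowel 'u' yet inflect differently (vepih, hokatuar), so the last vowel is not what conditions the rule; the final letter is.
"bosib" ends in -b. The stems ending in -b (sifopfib → sifopfiar, hokatub → hokatuar, hindeb → hindear) drop the final letter and add -ar.
The other patterns: stems ending in -h change the last vowel to 'i'; stems ending in -s or -t add -esh.
So bosib → bosiar.

bosiar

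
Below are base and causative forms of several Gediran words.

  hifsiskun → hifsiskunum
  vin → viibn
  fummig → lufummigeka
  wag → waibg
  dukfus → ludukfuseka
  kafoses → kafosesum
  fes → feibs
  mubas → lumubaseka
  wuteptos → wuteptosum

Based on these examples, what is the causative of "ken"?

keibn

fes and dukfus both end in -s yet inflect differently (feibs, ludukfuseka), so the final letter is not what conditions the rule; the number of vowels is.
"ken" has 1 vowel. The stems with 1 vowel (fes → feibs, wag → waibg, vin → viibn) insert -ib- after the first vowel.
So ken → keibn.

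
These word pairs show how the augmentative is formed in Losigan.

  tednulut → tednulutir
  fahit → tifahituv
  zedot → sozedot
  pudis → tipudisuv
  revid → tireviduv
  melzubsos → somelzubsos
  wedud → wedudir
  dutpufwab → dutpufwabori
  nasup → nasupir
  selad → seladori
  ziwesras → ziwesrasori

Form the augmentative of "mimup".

mimupir

pudis and ziwesras both end in -s yet inflect differently (tipudisuv, ziwesrasori), so the final letter is not what conditions the rule; the last vowel is.
"mimup" has last vowel 'u'. The stems whose last vowel is 'u' (wedud → wedudir, nasup → nasupir, tednulut → tednulutir) add -ir.
So mimup → mimupir.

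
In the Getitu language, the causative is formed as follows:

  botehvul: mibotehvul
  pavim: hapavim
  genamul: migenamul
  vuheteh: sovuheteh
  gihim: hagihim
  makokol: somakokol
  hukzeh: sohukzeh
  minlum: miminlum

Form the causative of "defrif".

"defrif" has last vowel 'i'. The stems whose last vowel is 'i' (pavim → hapavim, gihim → hagihim) add the prefix ha-.
The other patterns: stems whose last vowel is 'u' add the prefix mi-; stems whose last vowel is 'e' or 'o' add the prefix so-.
So defrif → hadefrif.

hadefrif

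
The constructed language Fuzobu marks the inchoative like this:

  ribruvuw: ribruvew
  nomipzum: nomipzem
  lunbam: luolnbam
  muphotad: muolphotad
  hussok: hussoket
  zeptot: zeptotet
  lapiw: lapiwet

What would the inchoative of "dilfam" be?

nomipzum and lunbam both end in -m yet inflect differently (nomipzem, luolnbam), so the final letter is not what conditions the rule; the last vowel is.
"dilfam" has last vowel 'a'. The stems whose last vowel is 'a' (lunbam → luolnbam, muphotad → muolphotad) insert -ol- after the first vowel.
So dilfam → diollfam.

diollfam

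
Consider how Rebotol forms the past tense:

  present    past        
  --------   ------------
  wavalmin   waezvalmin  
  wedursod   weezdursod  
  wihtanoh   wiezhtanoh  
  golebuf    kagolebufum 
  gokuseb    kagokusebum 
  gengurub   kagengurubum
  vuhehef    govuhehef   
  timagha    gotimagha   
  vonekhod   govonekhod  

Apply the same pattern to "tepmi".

"tepmi" begins with t-. The one such stem in the data (timagha → gotimagha) adds the prefix go-, so the same rule applies.
The other patterns: stems beginning with w- insert -ez- after the first vowel; stems beginning with g- add ka- … -um around the stem.
So tepmi → gotepmi.

gotepmi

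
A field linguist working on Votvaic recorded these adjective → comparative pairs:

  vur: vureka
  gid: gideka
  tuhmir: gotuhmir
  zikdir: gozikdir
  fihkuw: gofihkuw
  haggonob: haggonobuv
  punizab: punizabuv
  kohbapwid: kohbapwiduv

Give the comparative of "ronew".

goronew

vur and tuhmir both end in -r yet inflect differently (vureka, gotuhmir), so the final letter is not what conditions the rule; the number of vowels is.
"ronew" has 2 vowels. The stems with 2 vowels (tuhmir → gotuhmir, zikdir → gozikdir, fihkuw → gofihkuw) add the prefix go-.
The other patterns: stems with 1 vowel add -eka; stems with 3 vowels add -uv.
So ronew → goronew.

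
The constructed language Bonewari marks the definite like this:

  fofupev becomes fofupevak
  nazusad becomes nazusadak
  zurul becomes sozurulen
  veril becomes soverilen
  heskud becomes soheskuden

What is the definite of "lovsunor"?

lovsunorak

"lovsunor" has 3 vowels. The stems with 3 vowels (fofupev → fofupevak, nazusad → nazusadak) add -ak.
The other pattern: stems with 2 vowels add so- … -en around the stem.
So lovsunor → lovsunorak.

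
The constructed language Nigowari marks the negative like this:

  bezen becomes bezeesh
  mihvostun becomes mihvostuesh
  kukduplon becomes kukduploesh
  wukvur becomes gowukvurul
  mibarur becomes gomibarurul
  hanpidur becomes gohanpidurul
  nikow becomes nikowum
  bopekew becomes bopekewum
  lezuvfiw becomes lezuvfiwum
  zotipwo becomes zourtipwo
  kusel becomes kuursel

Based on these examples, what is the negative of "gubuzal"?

guurbuzal

"gubuzal" ends in -l. The one such stem in the data (kusel → kuursel) inserts -ur- after the first vowel (as does zotipwo), so the same rule applies.
The other patterns: stems ending in -n drop the final letter and add -esh; stems ending in -r add go- … -ul around the stem; stems ending in -w add -um.
So gubuzal → guurbuzal.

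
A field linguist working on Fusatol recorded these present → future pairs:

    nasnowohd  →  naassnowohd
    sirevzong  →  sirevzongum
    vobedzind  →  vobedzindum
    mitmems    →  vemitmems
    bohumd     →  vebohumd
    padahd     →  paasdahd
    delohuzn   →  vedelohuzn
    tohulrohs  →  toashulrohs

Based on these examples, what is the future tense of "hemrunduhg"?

heasmrunduhg

nasnowohd and vobedzind both end in -d yet inflect differently (naassnowohd, vobedzindum), so the final letter is not what conditions the rule; the second-to-last letter is.
"hemrunduhg" has second-to-last letter 'h'. The stems whose second-to-last letter is 'h' (tohulrohs → toashulrohs, nasnowohd → naassnowohd, padahd → paasdahd) insert -as- after the first vowel.
So hemrunduhg → heasmrunduhg.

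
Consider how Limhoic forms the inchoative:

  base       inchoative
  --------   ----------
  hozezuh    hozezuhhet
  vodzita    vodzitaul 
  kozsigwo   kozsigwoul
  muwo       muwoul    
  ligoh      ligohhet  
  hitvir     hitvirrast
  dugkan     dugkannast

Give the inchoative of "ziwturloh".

ziwturlohhet

ligoh and kozsigwo both have last vowel 'o' yet inflect differently (ligohhet, kozsigwoul), so the last vowel is not what conditions the rule; the final letter is.
"ziwturloh" ends in -h. The stems ending in -h (ligoh → ligohhet, hozezuh → hozezuhhet) double the final consonant and add -et.
The other patterns: stems ending in -a or -o add -ul; stems ending in -n or -r double the final consonant and add -ast.
So ziwturloh → ziwturlohhet.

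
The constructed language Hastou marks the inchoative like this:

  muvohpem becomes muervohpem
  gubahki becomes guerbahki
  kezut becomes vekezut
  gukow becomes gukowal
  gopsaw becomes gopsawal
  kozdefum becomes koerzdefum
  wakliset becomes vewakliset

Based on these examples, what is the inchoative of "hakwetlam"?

haerkwetlam

"hakwetlam" ends in -m. The stems ending in -m (muvohpem → muervohpem, kozdefum → koerzdefum) insert -er- after the first vowel.
The other patterns: stems ending in -w add -al; stems ending in -t add the prefix ve-.
So hakwetlam → haerkwetlam.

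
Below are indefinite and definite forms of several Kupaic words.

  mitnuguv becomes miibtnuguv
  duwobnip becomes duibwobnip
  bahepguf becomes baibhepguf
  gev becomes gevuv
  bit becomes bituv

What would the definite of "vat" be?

mitnuguv and gev both end in -v yet inflect differently (miibtnuguv, gevuv), so the final letter is not what conditions the rule; the number of vowels is.
"vat" has 1 vowel. The stems with 1 vowel (gev → gevuv, bit → bituv) add -uv.
So vat → vatuv.

vatuv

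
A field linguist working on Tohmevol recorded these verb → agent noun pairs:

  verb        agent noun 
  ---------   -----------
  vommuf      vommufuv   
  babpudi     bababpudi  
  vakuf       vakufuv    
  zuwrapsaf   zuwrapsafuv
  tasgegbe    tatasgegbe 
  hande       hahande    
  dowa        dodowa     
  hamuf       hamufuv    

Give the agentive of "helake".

hehelake

"helake" ends in a vowel. The stems ending in a vowel (tasgegbe → tatasgegbe, dowa → dodowa, babpudi → bababpudi) repeat the first consonant+vowel as a prefix.
So helake → hehelake.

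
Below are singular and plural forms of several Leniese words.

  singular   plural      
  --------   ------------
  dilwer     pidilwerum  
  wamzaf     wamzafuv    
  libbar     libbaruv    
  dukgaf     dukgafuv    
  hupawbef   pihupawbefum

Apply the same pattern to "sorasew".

pisorasewum

wamzaf and hupawbef both end in -f yet inflect differently (wamzafuv, pihupawbefum), so the final letter is not what conditions the rule; the last vowel is.
"sorasew" has last vowel 'e'. The stems whose last vowel is 'e' (hupawbef → pihupawbefum, dilwer → pidilwerum) add pi- … -um around the stem.
So sorasew → pisorasewum.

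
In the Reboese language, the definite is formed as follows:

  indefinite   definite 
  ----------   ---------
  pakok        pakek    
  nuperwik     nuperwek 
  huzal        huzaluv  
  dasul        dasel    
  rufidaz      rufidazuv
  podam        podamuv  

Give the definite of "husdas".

husdasuv

huzal and dasul both end in -l yet inflect differently (huzaluv, dasel), so the final letter is not what conditions the rule; the last vowel is.
"husdas" has last vowel 'a'. The stems whose last vowel is 'a' (huzal → huzaluv, podam → podamuv, rufidaz → rufidazuv) add -uv.
The other pattern: stems whose last vowel is 'i', 'o' or 'u' change the last vowel to 'e'.
So husdas → husdasuv.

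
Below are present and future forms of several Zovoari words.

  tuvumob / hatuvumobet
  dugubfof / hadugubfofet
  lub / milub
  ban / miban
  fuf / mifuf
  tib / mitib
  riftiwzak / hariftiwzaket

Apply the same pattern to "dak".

midak

dugubfof and fuf both end in -f yet inflect differently (hadugubfofet, mifuf), so the final letter is not what conditions the rule; the number of vowels is.
"dak" has 1 vowel. The stems with 1 vowel (ban → miban, fuf → mifuf, lub → milub) add the prefix mi-.
The other pattern: stems with 3 vowels add ha- … -et around the stem.
So dak → midak.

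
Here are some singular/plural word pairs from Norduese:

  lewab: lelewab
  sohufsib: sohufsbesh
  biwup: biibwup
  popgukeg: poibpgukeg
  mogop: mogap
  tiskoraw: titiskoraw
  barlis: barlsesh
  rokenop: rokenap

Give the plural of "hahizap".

hahahizap

"hahizap" has last vowel 'a'. The stems whose last vowel is 'a' (tiskoraw → titiskoraw, lewab → lelewab) repeat the first consonant+vowel as a prefix.
The other patterns: stems whose last vowel is 'i' delete the last vowel and add -esh; stems whose last vowel is 'e' or 'u' insert -ib- after the first vowel; stems whose last vowel is 'o' change the last vowel to 'a'.
So hahizap → hahahizap.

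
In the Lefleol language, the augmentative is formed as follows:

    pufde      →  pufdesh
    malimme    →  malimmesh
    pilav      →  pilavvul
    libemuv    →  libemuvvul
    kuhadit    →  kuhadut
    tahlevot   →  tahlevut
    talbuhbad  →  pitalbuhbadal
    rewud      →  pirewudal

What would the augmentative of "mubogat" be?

mubogut

"mubogat" ends in -t. The stems ending in -t (kuhadit → kuhadut, tahlevot → tahlevut) change the last vowel to 'u'.
The other patterns: stems ending in -e drop the final letter and add -esh; stems ending in -v double the final consonant and add -ul; stems ending in -d add pi- … -al around the stem.
So mubogat → mubogut.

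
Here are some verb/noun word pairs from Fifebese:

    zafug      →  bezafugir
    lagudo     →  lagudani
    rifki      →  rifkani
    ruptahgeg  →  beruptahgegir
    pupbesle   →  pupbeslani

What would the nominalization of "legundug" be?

"legundug" ends in a consonant. The stems ending in a consonant (zafug → bezafugir, ruptahgeg → beruptahgegir) add be- … -ir around the stem.
The other pattern: stems ending in a vowel drop the final letter and add -ani.
So legundug → belegundugir.

belegundugir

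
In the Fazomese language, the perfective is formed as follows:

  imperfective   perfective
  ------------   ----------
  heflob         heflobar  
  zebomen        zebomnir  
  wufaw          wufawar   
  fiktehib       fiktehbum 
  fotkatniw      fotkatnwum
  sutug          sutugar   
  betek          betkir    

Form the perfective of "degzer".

degzrir

fiktehib and heflob both end in -b yet inflect differently (fiktehbum, heflobar), so the final letter is not what conditions the rule; the last vowel is.
"degzer" has last vowel 'e'. The stems whose last vowel is 'e' (zebomen → zebomnir, betek → betkir) delete the last vowel and add -ir.
The other patterns: stems whose last vowel is 'i' delete the last vowel and add -um; stems whose last vowel is 'a', 'o' or 'u' add -ar.
So degzer → degzrir.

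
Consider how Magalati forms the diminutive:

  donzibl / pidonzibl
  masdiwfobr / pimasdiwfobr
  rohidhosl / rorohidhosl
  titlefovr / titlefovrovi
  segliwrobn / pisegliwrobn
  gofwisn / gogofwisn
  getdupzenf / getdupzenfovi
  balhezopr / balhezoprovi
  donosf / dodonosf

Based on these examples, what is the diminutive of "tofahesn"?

donzibl and rohidhosl both end in -l yet inflect differently (pidonzibl, rorohidhosl), so the final letter is not what conditions the rule; the second-to-last letter is.
"tofahesn" has second-to-last letter 's'. The stems whose second-to-last letter is 's' (donosf → dodonosf, rohidhosl → rorohidhosl, gofwisn → gogofwisn) repeat the first consonant+vowel as a prefix.
The other patterns: stems whose second-to-last letter is 'b' add the prefix pi-; stems whose second-to-last letter is 'n', 'p' or 'v' add -ovi.
So tofahesn → totofahesn.

totofahesn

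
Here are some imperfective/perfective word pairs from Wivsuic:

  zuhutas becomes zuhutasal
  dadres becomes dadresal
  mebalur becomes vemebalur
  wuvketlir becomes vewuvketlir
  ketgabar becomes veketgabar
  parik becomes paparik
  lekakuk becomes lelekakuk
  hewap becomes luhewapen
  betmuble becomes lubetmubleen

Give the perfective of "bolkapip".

lubolkapipen

"bolkapip" ends in -p. The one such stem in the data (hewap → luhewapen) adds lu- … -en around the stem, so the same rule applies.
The other patterns: stems ending in -s add -al; stems ending in -r add the prefix ve-; stems ending in -k repeat the first consonant+vowel as a prefix.
So bolkapip → lubolkapipen.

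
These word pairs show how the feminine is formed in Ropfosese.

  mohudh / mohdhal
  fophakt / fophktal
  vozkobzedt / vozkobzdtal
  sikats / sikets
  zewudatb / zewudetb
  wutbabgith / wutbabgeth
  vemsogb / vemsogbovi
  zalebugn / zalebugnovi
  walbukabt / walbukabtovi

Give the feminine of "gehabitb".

"gehabitb" has second-to-last letter 't'. The stems whose second-to-last letter is 't' (sikats → sikets, zewudatb → zewudetb, wutbabgith → wutbabgeth) change the last vowel to 'e'.
So gehabitb → gehabetb.

gehabetb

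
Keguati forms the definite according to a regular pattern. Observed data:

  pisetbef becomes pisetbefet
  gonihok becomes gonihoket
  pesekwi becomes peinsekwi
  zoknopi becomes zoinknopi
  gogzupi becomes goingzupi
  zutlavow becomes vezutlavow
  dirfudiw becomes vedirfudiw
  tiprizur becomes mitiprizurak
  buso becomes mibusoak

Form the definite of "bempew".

gonihok and zutlavow both have last vowel 'o' yet inflect differently (gonihoket, vezutlavow), so the last vowel is not what conditions the rule; the final letter is.
"bempew" ends in -w. The stems ending in -w (zutlavow → vezutlavow, dirfudiw → vedirfudiw) add the prefix ve-.
The other patterns: stems ending in -f or -k add -et; stems ending in -i insert -in- after the first vowel; stems ending in -o or -r add mi- … -ak around the stem.
So bempew → vebempew.

vebempew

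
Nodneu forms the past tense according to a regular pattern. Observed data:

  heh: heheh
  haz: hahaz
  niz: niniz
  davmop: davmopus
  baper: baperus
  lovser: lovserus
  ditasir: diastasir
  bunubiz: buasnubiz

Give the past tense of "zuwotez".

baper and ditasir both end in -r yet inflect differently (baperus, diastasir), so the final letter is not what conditions the rule; the number of vowels is.
"zuwotez" has 3 vowels. The stems with 3 vowels (ditasir → diastasir, bunubiz → buasnubiz) insert -as- after the first vowel.
So zuwotez → zuaswotez.

zuaswotez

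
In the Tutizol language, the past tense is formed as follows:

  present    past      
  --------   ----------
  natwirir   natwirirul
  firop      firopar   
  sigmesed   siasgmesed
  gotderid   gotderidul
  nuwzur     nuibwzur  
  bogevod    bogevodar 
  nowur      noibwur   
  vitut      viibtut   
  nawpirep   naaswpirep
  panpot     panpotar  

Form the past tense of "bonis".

"bonis" has last vowel 'i'. The stems whose last vowel is 'i' (gotderid → gotderidul, natwirir → natwirirul) add -ul.
So bonis → bonisul.

bonisul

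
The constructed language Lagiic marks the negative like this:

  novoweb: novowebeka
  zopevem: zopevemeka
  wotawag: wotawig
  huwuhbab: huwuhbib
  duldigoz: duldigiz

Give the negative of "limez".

limezeka

novoweb and huwuhbab both end in -b yet inflect differently (novowebeka, huwuhbib), so the final letter is not what conditions the rule; the last vowel is.
"limez" has last vowel 'e'. The stems whose last vowel is 'e' (novoweb → novowebeka, zopevem → zopevemeka) add -eka.
So limez → limezeka.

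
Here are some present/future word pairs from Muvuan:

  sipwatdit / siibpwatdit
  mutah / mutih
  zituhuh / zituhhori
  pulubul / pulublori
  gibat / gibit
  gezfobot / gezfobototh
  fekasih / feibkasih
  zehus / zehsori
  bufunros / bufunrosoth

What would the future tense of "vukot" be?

zehus and bufunros both end in -s yet inflect differently (zehsori, bufunrosoth), so the final letter is not what conditions the rule; the last vowel is.
"vukot" has last vowel 'o'. The stems whose last vowel is 'o' (gezfobot → gezfobototh, bufunros → bufunrosoth) add -oth.
The other patterns: stems whose last vowel is 'u' delete the last vowel and add -ori; stems whose last vowel is 'a' change the last vowel to 'i'; stems whose last vowel is 'i' insert -ib- after the first vowel.
So vukot → vukototh.

vukototh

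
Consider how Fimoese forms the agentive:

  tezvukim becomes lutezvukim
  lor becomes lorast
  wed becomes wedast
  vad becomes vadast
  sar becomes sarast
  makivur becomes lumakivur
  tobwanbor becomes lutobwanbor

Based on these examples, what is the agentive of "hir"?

"hir" has 1 vowel. The stems with 1 vowel (lor → lorast, sar → sarast, wed → wedast) add -ast.
The other pattern: stems with 3 vowels add the prefix lu-.
So hir → hirast.

hirast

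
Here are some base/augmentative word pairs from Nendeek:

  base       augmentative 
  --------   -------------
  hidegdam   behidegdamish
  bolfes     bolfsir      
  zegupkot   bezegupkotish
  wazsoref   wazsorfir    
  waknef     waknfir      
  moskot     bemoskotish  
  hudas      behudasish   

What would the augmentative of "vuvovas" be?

bolfes and hudas both end in -s yet inflect differently (bolfsir, behudasish), so the final letter is not what conditions the rule; the last vowel is.
"vuvovas" has last vowel 'a'. The stems whose last vowel is 'a' (hidegdam → behidegdamish, hudas → behudasish) add be- … -ish around the stem.
So vuvovas → bevuvovasish.

bevuvovasish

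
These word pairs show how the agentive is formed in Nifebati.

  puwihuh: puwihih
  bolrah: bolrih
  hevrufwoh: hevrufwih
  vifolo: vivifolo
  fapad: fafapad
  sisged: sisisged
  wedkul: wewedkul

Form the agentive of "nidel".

ninidel

"nidel" ends in -l. The one such stem in the data (wedkul → wewedkul) repeats the first consonant+vowel as a prefix (as do vifolo, fapad), so the same rule applies.
So nidel → ninidel.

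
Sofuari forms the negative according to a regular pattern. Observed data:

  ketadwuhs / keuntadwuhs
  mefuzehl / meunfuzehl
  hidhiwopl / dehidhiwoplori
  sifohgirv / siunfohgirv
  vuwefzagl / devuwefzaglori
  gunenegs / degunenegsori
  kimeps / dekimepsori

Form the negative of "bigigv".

kimeps and ketadwuhs both end in -s yet inflect differently (dekimepsori, keuntadwuhs), so the final letter is not what conditions the rule; the second-to-last letter is.
"bigigv" has second-to-last letter 'g'. The stems whose second-to-last letter is 'g' (gunenegs → degunenegsori, vuwefzagl → devuwefzaglori) add de- … -ori around the stem.
So bigigv → debigigvori.

debigigvori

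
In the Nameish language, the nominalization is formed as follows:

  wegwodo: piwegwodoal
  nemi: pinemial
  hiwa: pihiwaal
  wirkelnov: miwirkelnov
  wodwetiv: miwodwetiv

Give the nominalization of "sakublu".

pisakublual

nemi and wodwetiv both have last vowel 'i' yet inflect differently (pinemial, miwodwetiv), so the last vowel is not what conditions the rule; whether the stem ends in a vowel or a consonant is.
"sakublu" ends in a vowel. The stems ending in a vowel (wegwodo → piwegwodoal, hiwa → pihiwaal, nemi → pinemial) add pi- … -al around the stem.
The other pattern: stems ending in a consonant add the prefix mi-.
So sakublu → pisakublual.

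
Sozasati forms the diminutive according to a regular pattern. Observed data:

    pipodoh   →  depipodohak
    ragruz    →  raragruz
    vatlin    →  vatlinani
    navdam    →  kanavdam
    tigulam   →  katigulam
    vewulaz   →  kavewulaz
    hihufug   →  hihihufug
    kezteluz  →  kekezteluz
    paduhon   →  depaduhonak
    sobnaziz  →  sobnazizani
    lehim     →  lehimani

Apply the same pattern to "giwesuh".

gigiwesuh

ragruz and sobnaziz both end in -z yet inflect differently (raragruz, sobnazizani), so the final letter is not what conditions the rule; the last vowel is.
"giwesuh" has last vowel 'u'. The stems whose last vowel is 'u' (hihufug → hihihufug, ragruz → raragruz, kezteluz → kekezteluz) repeat the first consonant+vowel as a prefix.
So giwesuh → gigiwesuh.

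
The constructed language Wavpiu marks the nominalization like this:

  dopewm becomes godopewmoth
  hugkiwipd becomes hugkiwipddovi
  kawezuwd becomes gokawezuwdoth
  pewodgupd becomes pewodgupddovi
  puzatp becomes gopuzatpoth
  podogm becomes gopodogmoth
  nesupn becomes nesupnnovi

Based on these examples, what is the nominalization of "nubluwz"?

"nubluwz" has second-to-last letter 'w'. The stems whose second-to-last letter is 'w' (kawezuwd → gokawezuwdoth, dopewm → godopewmoth) add go- … -oth around the stem.
So nubluwz → gonubluwzoth.

gonubluwzoth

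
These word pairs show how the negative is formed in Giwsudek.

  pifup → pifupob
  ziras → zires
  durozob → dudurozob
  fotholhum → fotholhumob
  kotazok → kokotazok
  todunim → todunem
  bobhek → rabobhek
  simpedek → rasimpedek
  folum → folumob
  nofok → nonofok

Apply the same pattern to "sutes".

bobhek and kotazok both end in -k yet inflect differently (rabobhek, kokotazok), so the final letter is not what conditions the rule; the last vowel is.
"sutes" has last vowel 'e'. The stems whose last vowel is 'e' (bobhek → rabobhek, simpedek → rasimpedek) add the prefix ra-.
The other patterns: stems whose last vowel is 'u' add -ob; stems whose last vowel is 'o' repeat the first consonant+vowel as a prefix; stems whose last vowel is 'a' or 'i' change the last vowel to 'e'.
So sutes → rasutes.

rasutes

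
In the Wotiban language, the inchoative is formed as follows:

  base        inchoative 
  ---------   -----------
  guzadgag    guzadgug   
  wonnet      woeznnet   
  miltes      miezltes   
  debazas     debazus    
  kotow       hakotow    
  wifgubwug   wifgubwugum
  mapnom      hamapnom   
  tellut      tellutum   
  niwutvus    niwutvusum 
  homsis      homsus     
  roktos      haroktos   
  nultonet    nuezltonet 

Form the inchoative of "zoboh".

hazoboh

debazas and roktos both end in -s yet inflect differently (debazus, haroktos), so the final letter is not what conditions the rule; the last vowel is.
"zoboh" has last vowel 'o'. The stems whose last vowel is 'o' (mapnom → hamapnom, kotow → hakotow, roktos → haroktos) add the prefix ha-.
The other patterns: stems whose last vowel is 'a' or 'i' change the last vowel to 'u'; stems whose last vowel is 'e' insert -ez- after the first vowel; stems whose last vowel is 'u' add -um.
So zoboh → hazoboh.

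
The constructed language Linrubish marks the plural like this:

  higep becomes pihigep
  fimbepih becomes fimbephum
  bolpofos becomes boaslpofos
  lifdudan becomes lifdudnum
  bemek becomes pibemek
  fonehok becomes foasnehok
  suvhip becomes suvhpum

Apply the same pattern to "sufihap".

sufihpum

"sufihap" has last vowel 'a'. The one such stem in the data (lifdudan → lifdudnum) deletes the last vowel and adds -um (as do suvhip, fimbepih), so the same rule applies.
So sufihap → sufihpum.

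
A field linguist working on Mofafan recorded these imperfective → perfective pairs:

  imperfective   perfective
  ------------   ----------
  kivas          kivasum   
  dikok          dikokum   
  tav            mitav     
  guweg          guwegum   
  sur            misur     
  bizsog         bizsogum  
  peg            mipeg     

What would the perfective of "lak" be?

milak

bizsog and peg both end in -g yet inflect differently (bizsogum, mipeg), so the final letter is not what conditions the rule; the number of vowels is.
"lak" has 1 vowel. The stems with 1 vowel (peg → mipeg, tav → mitav, sur → misur) add the prefix mi-.
So lak → milak.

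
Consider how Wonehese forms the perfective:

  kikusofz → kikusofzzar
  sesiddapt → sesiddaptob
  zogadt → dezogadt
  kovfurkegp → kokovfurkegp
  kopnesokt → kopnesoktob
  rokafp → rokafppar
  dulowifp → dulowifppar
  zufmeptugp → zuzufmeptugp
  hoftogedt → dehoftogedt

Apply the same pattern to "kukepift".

kukepifttar

"kukepift" has second-to-last letter 'f'. The stems whose second-to-last letter is 'f' (kikusofz → kikusofzzar, dulowifp → dulowifppar, rokafp → rokafppar) double the final consonant and add -ar.
So kukepift → kukepifttar.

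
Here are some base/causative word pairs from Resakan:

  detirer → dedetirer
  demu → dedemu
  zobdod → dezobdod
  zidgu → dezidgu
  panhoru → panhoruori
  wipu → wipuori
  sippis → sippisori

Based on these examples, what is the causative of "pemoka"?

demu and panhoru both end in -u yet inflect differently (dedemu, panhoruori), so the final letter is not what conditions the rule; the first letter is.
"pemoka" begins with p-. The one such stem in the data (panhoru → panhoruori) adds -ori, so the same rule applies.
So pemoka → pemokaori.

pemokaori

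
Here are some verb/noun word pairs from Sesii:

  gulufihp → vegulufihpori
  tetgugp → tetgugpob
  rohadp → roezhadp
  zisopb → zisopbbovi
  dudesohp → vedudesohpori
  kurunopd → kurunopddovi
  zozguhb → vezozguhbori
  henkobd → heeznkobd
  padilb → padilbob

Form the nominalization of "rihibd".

"rihibd" has second-to-last letter 'b'. The one such stem in the data (henkobd → heeznkobd) inserts -ez- after the first vowel (as does rohadp), so the same rule applies.
The other patterns: stems whose second-to-last letter is 'g' or 'l' add -ob; stems whose second-to-last letter is 'p' double the final consonant and add -ovi; stems whose second-to-last letter is 'h' add ve- … -ori around the stem.
So rihibd → riezhibd.

riezhibd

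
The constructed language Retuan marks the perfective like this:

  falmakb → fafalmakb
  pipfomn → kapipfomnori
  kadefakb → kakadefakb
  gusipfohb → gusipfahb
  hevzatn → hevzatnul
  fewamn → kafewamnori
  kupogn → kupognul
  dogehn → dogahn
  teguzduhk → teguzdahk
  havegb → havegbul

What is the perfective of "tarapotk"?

"tarapotk" has second-to-last letter 't'. The one such stem in the data (hevzatn → hevzatnul) adds -ul, so the same rule applies.
So tarapotk → tarapotkul.

tarapotkul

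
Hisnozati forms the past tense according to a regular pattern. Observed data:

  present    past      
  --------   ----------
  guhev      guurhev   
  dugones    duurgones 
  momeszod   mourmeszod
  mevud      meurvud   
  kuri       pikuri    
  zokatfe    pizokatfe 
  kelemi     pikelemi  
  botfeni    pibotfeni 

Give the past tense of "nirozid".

niurrozid

"nirozid" ends in a consonant. The stems ending in a consonant (guhev → guurhev, dugones → duurgones, momeszod → mourmeszod) insert -ur- after the first vowel.
The other pattern: stems ending in a vowel add the prefix pi-.
So nirozid → niurrozid.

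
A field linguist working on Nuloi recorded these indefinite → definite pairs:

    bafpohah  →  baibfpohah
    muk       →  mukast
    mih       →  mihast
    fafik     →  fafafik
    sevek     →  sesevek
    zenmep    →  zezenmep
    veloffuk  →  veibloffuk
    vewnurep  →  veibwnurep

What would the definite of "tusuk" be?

tutusuk

"tusuk" has 2 vowels. The stems with 2 vowels (zenmep → zezenmep, fafik → fafafik, sevek → sesevek) repeat the first consonant+vowel as a prefix.
So tusuk → tutusuk.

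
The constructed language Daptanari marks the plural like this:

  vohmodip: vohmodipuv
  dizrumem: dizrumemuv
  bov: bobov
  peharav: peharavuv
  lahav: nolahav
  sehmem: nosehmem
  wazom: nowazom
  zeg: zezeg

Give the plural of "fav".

fafav

"fav" has 1 vowel. The stems with 1 vowel (zeg → zezeg, bov → bobov) repeat the first consonant+vowel as a prefix.
So fav → fafav.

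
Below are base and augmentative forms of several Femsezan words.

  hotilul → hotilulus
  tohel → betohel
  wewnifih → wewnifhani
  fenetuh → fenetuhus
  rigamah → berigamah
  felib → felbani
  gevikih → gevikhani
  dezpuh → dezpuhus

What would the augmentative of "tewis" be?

wewnifih and fenetuh both end in -h yet inflect differently (wewnifhani, fenetuhus), so the final letter is not what conditions the rule; the last vowel is.
"tewis" has last vowel 'i'. The stems whose last vowel is 'i' (wewnifih → wewnifhani, gevikih → gevikhani, felib → felbani) delete the last vowel and add -ani.
The other patterns: stems whose last vowel is 'u' add -us; stems whose last vowel is 'a' or 'e' add the prefix be-.
So tewis → tewsani.

tewsani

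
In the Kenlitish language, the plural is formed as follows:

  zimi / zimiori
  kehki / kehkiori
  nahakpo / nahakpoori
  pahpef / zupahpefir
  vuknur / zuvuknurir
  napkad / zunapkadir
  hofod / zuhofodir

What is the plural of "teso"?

tesoori

nahakpo and hofod both have last vowel 'o' yet inflect differently (nahakpoori, zuhofodir), so the last vowel is not what conditions the rule; whether the stem ends in a vowel or a consonant is.
"teso" ends in a vowel. The stems ending in a vowel (zimi → zimiori, kehki → kehkiori, nahakpo → nahakpoori) add -ori.
The other pattern: stems ending in a consonant add zu- … -ir around the stem.
So teso → tesoori.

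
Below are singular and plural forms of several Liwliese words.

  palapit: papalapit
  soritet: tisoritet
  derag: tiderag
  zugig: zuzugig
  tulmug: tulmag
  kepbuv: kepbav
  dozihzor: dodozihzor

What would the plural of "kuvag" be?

tikuvag

derag and zugig both end in -g yet inflect differently (tiderag, zuzugig), so the final letter is not what conditions the rule; the last vowel is.
"kuvag" has last vowel 'a'. The one such stem in the data (derag → tiderag) adds the prefix ti-, so the same rule applies.
The other patterns: stems whose last vowel is 'i' or 'o' repeat the first consonant+vowel as a prefix; stems whose last vowel is 'u' change the last vowel to 'a'.
So kuvag → tikuvag.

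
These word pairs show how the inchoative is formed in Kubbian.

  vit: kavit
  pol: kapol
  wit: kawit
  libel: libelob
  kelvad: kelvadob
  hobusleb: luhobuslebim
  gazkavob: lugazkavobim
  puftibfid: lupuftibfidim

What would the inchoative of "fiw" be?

kafiw

pol and libel both end in -l yet inflect differently (kapol, libelob), so the final letter is not what conditions the rule; the number of vowels is.
"fiw" has 1 vowel. The stems with 1 vowel (vit → kavit, pol → kapol, wit → kawit) add the prefix ka-.
The other patterns: stems with 2 vowels add -ob; stems with 3 vowels add lu- … -im around the stem.
So fiw → kafiw.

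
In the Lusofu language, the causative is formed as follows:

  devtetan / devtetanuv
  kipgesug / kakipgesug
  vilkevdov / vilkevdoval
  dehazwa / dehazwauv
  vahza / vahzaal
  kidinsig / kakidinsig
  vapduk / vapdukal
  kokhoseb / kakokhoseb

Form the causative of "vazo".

vazoal

vahza and dehazwa both end in -a yet inflect differently (vahzaal, dehazwauv), so the final letter is not what conditions the rule; the first letter is.
"vazo" begins with v-. The stems beginning with v- (vahza → vahzaal, vilkevdov → vilkevdoval, vapduk → vapdukal) add -al.
So vazo → vazoal.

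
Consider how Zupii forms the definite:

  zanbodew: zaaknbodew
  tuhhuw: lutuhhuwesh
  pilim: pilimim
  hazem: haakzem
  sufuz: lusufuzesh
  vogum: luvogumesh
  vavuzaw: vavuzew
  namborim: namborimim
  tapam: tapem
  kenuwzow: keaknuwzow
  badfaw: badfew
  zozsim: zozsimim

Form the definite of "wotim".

pilim and hazem both end in -m yet inflect differently (pilimim, haakzem), so the final letter is not what conditions the rule; the last vowel is.
"wotim" has last vowel 'i'. The stems whose last vowel is 'i' (pilim → pilimim, zozsim → zozsimim, namborim → namborimim) add -im.
So wotim → wotimim.

wotimim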